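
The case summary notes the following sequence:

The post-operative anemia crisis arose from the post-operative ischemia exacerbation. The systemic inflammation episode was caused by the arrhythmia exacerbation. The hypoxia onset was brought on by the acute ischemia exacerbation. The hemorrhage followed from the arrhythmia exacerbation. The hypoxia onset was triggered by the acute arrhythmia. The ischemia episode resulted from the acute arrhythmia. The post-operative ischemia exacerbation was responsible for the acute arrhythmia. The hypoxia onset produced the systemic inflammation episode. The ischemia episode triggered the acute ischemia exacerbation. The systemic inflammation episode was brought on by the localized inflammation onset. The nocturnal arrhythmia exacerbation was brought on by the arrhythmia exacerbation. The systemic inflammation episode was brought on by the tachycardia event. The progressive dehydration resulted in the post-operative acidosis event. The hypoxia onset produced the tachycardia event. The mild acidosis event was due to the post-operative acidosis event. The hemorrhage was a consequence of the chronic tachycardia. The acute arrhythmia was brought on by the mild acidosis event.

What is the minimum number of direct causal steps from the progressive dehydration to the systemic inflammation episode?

5

Shortest chain: the progressive dehydration → the post-operative acidosis event → the mild acidosis event → the acute arrhythmia → the hypoxia onset → the systemic inflammation episode.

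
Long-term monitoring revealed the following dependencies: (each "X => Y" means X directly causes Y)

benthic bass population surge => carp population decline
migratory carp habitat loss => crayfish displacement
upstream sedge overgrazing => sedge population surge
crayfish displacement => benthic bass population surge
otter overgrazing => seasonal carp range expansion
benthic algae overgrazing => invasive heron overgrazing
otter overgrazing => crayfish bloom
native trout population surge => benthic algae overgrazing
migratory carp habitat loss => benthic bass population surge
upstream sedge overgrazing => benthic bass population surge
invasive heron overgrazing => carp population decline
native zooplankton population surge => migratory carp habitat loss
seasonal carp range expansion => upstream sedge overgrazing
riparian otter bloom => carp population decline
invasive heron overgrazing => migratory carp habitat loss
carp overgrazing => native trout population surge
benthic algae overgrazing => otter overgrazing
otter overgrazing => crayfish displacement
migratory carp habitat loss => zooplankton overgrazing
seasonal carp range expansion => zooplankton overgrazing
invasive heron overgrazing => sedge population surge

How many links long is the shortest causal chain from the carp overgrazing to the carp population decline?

4

Shortest chain: the carp overgrazing → the native trout population surge → the benthic algae overgrazing → the invasive heron overgrazing → the carp population decline.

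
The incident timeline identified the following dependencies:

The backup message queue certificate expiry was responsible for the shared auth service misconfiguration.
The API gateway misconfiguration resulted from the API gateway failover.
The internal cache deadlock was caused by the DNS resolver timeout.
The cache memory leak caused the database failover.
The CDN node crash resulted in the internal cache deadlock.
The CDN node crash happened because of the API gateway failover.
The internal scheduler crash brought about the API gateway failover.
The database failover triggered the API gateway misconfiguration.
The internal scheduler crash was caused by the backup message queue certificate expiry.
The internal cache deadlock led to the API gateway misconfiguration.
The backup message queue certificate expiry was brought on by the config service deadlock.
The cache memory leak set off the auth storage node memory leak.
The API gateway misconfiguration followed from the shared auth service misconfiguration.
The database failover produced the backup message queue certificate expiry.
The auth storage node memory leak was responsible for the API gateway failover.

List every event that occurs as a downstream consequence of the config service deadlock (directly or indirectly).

Direct effects: the backup message queue certificate expiry.
2 steps out: the internal scheduler crash, the shared auth service misconfiguration.
3 steps out: the API gateway failover, the API gateway misconfiguration.
4 steps out: the CDN node crash.
5 steps out: the internal cache deadlock.
Not reachable from it: the cache memory leak, the auth storage node memory leak, the database failover, the DNS resolver timeout.

the API gateway failover, the API gateway misconfiguration, the CDN node crash, the backup message queue certificate expiry, the internal cache deadlock, the internal scheduler crash, the shared auth service misconfiguration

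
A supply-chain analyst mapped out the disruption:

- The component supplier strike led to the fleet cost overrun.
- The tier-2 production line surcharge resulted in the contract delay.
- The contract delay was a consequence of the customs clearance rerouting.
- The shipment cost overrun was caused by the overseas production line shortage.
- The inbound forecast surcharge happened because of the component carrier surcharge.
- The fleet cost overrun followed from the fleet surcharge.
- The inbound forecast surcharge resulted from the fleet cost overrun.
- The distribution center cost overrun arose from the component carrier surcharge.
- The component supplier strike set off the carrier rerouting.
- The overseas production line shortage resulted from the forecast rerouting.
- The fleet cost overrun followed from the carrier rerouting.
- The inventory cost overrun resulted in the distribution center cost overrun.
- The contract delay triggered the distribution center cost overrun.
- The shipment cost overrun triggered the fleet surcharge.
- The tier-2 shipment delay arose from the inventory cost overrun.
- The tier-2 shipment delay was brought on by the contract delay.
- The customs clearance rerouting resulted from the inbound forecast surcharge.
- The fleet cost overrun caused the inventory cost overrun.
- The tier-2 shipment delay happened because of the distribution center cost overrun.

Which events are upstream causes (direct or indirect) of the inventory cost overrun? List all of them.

the carrier rerouting, the component supplier strike, the fleet cost overrun, the fleet surcharge, the forecast rerouting, the overseas production line shortage, the shipment cost overrun

Immediate cause of the inventory cost overrun: the fleet cost overrun.
Further upstream: the component supplier strike, the forecast rerouting, the carrier rerouting, the overseas production line shortage, the shipment cost overrun, the fleet surcharge.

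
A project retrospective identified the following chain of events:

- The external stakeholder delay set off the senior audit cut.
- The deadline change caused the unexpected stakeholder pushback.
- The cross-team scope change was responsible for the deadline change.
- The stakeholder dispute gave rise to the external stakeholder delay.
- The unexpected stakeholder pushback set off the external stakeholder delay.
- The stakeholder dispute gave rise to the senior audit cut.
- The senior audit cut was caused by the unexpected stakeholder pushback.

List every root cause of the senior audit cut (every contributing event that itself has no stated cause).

Tracing upstream from the senior audit cut: the senior audit cut ← the unexpected stakeholder pushback ← the deadline change ← the cross-team scope change.
A separate upstream branch: the senior audit cut ← the stakeholder dispute.
Each of those chain origins has no stated cause.

the cross-team scope change, the stakeholder dispute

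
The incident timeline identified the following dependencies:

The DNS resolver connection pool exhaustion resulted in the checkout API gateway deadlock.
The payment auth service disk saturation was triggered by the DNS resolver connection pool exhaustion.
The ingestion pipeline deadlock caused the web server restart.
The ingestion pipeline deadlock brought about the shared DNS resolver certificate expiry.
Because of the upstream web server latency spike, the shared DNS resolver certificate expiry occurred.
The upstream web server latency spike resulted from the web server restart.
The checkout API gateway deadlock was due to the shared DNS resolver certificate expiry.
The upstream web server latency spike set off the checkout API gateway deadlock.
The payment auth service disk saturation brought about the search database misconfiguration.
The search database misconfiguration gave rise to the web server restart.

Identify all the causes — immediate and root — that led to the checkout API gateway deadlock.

the DNS resolver connection pool exhaustion, the ingestion pipeline deadlock, the payment auth service disk saturation, the search database misconfiguration, the shared DNS resolver certificate expiry, the upstream web server latency spike, the web server restart

Immediate causes of the checkout API gateway deadlock: the DNS resolver connection pool exhaustion, the upstream web server latency spike, the shared DNS resolver certificate expiry.
Further upstream: the payment auth service disk saturation, the ingestion pipeline deadlock, the search database misconfiguration, the web server restart.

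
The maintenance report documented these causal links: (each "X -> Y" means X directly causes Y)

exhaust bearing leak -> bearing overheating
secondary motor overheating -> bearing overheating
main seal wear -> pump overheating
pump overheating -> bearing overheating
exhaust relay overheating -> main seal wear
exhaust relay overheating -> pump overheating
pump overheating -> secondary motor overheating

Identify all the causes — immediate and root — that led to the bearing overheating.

Immediate causes of the bearing overheating: the pump overheating, the secondary motor overheating, the exhaust bearing leak.
Further upstream: the exhaust relay overheating, the main seal wear.

the exhaust bearing leak, the exhaust relay overheating, the main seal wear, the pump overheating, the secondary motor overheating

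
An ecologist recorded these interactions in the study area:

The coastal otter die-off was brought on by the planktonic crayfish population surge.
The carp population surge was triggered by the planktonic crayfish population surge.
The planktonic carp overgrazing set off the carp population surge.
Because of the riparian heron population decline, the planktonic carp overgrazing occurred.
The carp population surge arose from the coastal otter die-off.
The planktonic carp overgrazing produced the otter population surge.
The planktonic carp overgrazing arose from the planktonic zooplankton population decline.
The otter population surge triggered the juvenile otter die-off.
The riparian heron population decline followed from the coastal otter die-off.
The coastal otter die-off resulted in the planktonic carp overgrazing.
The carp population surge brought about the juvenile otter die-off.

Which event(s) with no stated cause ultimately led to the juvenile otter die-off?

the planktonic crayfish population surge, the planktonic zooplankton population decline

Tracing upstream from the juvenile otter die-off: the juvenile otter die-off ← the carp population surge ← the planktonic crayfish population surge.
A separate upstream branch: the juvenile otter die-off ← the carp population surge ← the planktonic carp overgrazing ← the planktonic zooplankton population decline.
Each of those chain origins has no stated cause.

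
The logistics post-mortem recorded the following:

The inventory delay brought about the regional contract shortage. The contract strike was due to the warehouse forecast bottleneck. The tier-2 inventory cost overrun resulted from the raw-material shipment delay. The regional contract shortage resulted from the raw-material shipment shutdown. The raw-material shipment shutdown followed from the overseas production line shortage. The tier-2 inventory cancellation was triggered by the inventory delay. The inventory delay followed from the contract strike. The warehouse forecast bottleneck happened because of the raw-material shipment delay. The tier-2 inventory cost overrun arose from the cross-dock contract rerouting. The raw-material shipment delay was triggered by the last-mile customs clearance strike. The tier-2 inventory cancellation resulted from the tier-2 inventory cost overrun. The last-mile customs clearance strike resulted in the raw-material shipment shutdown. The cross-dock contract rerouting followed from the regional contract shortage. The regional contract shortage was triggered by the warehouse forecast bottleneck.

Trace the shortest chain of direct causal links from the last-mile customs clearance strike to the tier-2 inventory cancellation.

the last-mile customs clearance strike → the raw-material shipment delay
the raw-material shipment delay → the tier-2 inventory cost overrun
the tier-2 inventory cost overrun → the tier-2 inventory cancellation
Length: 3 steps.

the last-mile customs clearance strike → the raw-material shipment delay → the tier-2 inventory cost overrun → the tier-2 inventory cancellation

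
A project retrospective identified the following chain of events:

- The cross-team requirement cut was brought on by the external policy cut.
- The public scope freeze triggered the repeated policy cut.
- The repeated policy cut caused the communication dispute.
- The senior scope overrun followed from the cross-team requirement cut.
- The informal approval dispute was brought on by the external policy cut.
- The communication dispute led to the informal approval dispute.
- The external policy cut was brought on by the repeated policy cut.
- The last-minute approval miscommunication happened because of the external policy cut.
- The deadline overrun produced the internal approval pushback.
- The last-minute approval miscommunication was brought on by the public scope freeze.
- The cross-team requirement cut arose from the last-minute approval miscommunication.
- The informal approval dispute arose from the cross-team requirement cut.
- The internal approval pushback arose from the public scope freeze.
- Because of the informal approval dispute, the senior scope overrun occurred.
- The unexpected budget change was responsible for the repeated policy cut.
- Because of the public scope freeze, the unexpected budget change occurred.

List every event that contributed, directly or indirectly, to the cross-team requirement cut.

Immediate causes of the cross-team requirement cut: the external policy cut, the last-minute approval miscommunication.
Further upstream: the public scope freeze, the unexpected budget change, the repeated policy cut.

the external policy cut, the last-minute approval miscommunication, the public scope freeze, the repeated policy cut, the unexpected budget change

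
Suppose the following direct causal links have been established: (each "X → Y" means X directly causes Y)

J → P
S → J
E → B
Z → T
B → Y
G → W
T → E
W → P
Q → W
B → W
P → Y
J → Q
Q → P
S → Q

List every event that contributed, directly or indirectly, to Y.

Immediate causes of Y: B, P.
Further upstream: S, Z, T, E, G, J, Q, W.

B, E, G, J, P, Q, S, T, W, Z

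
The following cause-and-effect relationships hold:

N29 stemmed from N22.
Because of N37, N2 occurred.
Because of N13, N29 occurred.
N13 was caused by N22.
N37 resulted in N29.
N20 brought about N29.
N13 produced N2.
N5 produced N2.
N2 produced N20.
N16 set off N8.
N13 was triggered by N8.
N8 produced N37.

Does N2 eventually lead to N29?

Yes

There is a causal chain: N2 → N20 → N29.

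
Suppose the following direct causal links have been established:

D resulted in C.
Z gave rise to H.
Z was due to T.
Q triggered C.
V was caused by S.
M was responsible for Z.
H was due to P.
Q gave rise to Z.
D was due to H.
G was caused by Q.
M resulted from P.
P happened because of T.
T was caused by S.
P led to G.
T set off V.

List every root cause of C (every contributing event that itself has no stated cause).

Q, S

Tracing upstream from C: C ← D ← H ← P ← T ← S.
A separate upstream branch: C ← Q.
Each of those chain origins has no stated cause.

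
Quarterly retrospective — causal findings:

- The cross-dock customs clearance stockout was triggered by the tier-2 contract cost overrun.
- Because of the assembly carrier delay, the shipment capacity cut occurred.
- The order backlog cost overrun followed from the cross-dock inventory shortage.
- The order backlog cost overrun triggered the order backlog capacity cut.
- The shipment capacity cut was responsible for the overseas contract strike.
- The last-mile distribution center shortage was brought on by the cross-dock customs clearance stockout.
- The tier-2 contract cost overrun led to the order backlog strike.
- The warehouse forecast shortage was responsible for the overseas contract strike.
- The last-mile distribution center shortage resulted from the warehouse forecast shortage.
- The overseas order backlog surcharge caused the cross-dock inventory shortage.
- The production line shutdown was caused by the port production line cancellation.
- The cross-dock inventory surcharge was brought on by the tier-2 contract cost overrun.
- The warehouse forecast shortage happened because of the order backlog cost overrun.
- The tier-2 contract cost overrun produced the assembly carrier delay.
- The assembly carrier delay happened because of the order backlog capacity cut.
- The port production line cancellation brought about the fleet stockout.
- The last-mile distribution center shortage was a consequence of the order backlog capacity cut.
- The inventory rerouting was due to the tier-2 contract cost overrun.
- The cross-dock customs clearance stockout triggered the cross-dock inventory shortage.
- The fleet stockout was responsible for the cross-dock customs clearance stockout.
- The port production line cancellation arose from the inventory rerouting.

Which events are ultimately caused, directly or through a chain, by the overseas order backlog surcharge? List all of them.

Direct effects: the cross-dock inventory shortage.
2 steps out: the order backlog cost overrun.
3 steps out: the order backlog capacity cut, the warehouse forecast shortage.
4 steps out: the assembly carrier delay, the overseas contract strike, the last-mile distribution center shortage.
5 steps out: the shipment capacity cut.
Not reachable from it: the tier-2 contract cost overrun, the order backlog strike, the inventory rerouting, the cross-dock inventory surcharge, the port production line cancellation, the fleet stockout, the cross-dock customs clearance stockout, the production line shutdown.

the assembly carrier delay, the cross-dock inventory shortage, the last-mile distribution center shortage, the order backlog capacity cut, the order backlog cost overrun, the overseas contract strike, the shipment capacity cut, the warehouse forecast shortage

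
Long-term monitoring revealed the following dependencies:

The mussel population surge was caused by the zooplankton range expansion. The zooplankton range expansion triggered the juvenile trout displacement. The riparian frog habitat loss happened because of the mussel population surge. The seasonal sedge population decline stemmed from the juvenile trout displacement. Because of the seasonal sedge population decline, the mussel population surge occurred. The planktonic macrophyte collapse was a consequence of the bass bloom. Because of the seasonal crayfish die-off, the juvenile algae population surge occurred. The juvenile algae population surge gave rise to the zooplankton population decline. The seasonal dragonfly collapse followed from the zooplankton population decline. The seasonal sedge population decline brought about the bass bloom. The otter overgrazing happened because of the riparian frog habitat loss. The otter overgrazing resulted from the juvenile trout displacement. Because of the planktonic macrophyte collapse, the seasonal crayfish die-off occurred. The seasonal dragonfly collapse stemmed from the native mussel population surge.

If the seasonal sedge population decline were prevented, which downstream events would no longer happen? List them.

Downstream of the seasonal sedge population decline: the bass bloom, the mussel population surge, the planktonic macrophyte collapse, the seasonal crayfish die-off, the juvenile algae population surge, the zooplankton population decline, the seasonal dragonfly collapse, the riparian frog habitat loss, the otter overgrazing.
Of those, still caused via another path: the mussel population surge, the seasonal dragonfly collapse, the riparian frog habitat loss, the otter overgrazing.
The remainder have no surviving cause.

the bass bloom, the juvenile algae population surge, the planktonic macrophyte collapse, the seasonal crayfish die-off, the zooplankton population decline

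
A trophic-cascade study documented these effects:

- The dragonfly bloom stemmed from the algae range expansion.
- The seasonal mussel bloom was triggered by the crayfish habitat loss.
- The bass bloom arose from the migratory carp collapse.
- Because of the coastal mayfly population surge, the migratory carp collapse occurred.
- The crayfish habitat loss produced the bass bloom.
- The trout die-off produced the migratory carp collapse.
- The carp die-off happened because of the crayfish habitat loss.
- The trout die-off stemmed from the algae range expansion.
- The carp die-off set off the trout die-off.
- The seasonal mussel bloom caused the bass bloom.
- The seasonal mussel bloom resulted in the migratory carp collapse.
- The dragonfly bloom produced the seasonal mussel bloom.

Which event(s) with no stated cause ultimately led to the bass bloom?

the algae range expansion, the coastal mayfly population surge, the crayfish habitat loss

Tracing upstream from the bass bloom: the bass bloom ← the seasonal mussel bloom ← the dragonfly bloom ← the algae range expansion.
A separate upstream branch: the bass bloom ← the crayfish habitat loss.
A separate upstream branch: the bass bloom ← the migratory carp collapse ← the coastal mayfly population surge.
Each of those chain origins has no stated cause.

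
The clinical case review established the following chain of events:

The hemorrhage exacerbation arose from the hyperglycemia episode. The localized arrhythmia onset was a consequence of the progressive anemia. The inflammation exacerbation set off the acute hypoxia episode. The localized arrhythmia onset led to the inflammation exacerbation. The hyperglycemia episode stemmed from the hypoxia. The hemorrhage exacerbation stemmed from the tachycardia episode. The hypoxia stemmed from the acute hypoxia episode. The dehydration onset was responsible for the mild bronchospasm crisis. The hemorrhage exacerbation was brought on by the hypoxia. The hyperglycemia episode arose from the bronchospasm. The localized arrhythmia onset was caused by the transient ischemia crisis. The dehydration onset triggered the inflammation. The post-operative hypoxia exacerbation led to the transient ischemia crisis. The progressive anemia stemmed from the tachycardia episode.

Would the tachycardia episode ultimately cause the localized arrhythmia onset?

Yes

There is a causal chain: the tachycardia episode → the progressive anemia → the localized arrhythmia onset.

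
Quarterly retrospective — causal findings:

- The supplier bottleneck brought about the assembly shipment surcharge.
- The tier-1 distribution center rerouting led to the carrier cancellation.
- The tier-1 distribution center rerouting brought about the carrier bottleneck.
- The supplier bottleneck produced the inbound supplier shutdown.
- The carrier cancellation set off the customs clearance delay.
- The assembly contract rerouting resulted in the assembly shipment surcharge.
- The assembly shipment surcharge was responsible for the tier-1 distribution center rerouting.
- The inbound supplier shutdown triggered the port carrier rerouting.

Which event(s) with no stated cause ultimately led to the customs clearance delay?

the assembly contract rerouting, the supplier bottleneck

Tracing upstream from the customs clearance delay: the customs clearance delay ← the carrier cancellation ← the tier-1 distribution center rerouting ← the assembly shipment surcharge ← the supplier bottleneck.
A separate upstream branch: the customs clearance delay ← the carrier cancellation ← the tier-1 distribution center rerouting ← the assembly shipment surcharge ← the assembly contract rerouting.
Each of those chain origins has no stated cause.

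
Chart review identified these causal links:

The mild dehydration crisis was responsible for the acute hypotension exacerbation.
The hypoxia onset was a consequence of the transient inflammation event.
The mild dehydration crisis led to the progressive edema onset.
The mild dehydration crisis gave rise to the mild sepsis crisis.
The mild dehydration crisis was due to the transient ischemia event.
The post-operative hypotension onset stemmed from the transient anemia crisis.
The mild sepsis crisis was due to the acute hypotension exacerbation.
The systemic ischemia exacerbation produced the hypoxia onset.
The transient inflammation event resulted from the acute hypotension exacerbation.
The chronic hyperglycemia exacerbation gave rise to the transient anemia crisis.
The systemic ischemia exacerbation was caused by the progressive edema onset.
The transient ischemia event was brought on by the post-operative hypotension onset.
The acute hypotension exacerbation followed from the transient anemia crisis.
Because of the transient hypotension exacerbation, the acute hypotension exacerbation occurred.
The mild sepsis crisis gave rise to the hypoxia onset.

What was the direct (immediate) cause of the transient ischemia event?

Upstream contributors include the chronic hyperglycemia exacerbation, the transient anemia crisis, but only the post-operative hypotension onset feeds directly into the transient ischemia event.

the post-operative hypotension onset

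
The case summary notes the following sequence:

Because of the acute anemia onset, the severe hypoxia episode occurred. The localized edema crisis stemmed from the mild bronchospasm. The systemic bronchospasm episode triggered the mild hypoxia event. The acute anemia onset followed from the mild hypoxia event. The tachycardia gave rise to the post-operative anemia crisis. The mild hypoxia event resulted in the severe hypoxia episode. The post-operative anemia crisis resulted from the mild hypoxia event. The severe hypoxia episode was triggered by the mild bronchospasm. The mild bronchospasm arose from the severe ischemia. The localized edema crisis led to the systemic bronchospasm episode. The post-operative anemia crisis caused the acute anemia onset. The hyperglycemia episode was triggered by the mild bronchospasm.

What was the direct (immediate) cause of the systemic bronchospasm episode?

Upstream contributors include the severe ischemia, the mild bronchospasm, but only the localized edema crisis feeds directly into the systemic bronchospasm episode.

the localized edema crisis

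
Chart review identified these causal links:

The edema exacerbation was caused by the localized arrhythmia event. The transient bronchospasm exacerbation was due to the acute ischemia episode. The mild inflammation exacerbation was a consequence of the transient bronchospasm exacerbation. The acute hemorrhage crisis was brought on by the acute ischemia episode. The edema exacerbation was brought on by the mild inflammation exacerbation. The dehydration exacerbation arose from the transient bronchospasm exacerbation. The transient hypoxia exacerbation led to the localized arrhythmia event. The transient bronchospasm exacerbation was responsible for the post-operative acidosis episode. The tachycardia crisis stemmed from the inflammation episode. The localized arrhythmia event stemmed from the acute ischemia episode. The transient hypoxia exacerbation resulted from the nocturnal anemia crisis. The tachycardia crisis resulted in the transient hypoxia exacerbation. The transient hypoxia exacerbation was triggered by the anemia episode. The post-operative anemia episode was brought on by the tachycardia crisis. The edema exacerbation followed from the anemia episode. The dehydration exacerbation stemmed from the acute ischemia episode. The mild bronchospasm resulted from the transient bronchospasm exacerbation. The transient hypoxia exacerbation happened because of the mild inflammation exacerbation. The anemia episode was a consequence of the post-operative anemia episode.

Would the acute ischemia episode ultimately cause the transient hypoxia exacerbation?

Yes

There is a causal chain: the acute ischemia episode → the transient bronchospasm exacerbation → the mild inflammation exacerbation → the transient hypoxia exacerbation.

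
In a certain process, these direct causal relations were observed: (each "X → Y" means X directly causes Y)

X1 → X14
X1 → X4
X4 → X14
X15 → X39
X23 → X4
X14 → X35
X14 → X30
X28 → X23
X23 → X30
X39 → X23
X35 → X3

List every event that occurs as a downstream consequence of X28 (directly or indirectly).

X14, X23, X3, X30, X35, X4

Direct effects: X23.
2 steps out: X4, X30.
3 steps out: X14.
4 steps out: X35.
5 steps out: X3.
Not reachable from it: X15, X39, X1.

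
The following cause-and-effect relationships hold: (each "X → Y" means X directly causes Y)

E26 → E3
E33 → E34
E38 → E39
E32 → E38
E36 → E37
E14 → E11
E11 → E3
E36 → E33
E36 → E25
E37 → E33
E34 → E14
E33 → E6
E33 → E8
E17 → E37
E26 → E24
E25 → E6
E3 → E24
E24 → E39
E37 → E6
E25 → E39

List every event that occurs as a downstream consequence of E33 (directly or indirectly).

Direct effects: E34, E8, E6.
2 steps out: E14.
3 steps out: E11.
4 steps out: E3.
5 steps out: E24.
6 steps out: E39.
Not reachable from it: E36, E17, E37, E32, E26, E38, E25.

E11, E14, E24, E3, E34, E39, E6, E8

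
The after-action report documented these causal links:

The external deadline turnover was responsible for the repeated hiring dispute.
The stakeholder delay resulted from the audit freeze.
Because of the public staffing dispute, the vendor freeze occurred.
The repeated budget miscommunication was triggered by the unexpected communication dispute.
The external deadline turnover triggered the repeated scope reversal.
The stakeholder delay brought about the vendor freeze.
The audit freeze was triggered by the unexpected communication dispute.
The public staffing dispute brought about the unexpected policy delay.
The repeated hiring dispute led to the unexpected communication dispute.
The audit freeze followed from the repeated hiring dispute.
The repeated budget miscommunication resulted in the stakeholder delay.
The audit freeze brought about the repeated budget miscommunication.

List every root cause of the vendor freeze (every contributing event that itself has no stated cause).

the external deadline turnover, the public staffing dispute

Tracing upstream from the vendor freeze: the vendor freeze ← the public staffing dispute.
A separate upstream branch: the vendor freeze ← the stakeholder delay ← the audit freeze ← the repeated hiring dispute ← the external deadline turnover.
Each of those chain origins has no stated cause.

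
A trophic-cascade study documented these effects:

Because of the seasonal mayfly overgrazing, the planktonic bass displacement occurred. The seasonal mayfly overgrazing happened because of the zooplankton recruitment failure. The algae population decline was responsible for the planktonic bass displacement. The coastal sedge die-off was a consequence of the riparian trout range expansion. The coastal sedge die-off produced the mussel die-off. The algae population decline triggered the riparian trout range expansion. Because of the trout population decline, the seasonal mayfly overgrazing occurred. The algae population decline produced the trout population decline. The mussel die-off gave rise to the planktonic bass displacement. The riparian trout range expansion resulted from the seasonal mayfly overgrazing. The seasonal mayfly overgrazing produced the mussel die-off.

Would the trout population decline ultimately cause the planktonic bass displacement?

There is a causal chain: the trout population decline → the seasonal mayfly overgrazing → the planktonic bass displacement.

Yes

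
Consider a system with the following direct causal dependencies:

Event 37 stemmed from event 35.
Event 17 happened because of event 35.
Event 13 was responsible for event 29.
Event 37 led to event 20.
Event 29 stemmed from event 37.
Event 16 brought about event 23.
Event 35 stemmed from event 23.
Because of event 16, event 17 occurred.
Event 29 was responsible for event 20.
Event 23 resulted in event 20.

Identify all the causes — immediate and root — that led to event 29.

event 13, event 16, event 23, event 35, event 37

Immediate causes of event 29: event 37, event 13.
Further upstream: event 16, event 23, event 35.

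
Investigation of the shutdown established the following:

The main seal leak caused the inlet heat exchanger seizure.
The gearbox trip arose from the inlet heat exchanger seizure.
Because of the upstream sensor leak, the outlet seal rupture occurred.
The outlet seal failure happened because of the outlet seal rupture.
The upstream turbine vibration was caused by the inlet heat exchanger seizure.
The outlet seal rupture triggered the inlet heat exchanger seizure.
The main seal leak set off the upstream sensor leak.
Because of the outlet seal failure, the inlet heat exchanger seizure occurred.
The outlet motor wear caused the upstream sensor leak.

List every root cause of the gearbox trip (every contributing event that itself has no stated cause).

the main seal leak, the outlet motor wear

Tracing upstream from the gearbox trip: the gearbox trip ← the inlet heat exchanger seizure ← the main seal leak.
A separate upstream branch: the gearbox trip ← the inlet heat exchanger seizure ← the outlet seal rupture ← the upstream sensor leak ← the outlet motor wear.
Each of those chain origins has no stated cause.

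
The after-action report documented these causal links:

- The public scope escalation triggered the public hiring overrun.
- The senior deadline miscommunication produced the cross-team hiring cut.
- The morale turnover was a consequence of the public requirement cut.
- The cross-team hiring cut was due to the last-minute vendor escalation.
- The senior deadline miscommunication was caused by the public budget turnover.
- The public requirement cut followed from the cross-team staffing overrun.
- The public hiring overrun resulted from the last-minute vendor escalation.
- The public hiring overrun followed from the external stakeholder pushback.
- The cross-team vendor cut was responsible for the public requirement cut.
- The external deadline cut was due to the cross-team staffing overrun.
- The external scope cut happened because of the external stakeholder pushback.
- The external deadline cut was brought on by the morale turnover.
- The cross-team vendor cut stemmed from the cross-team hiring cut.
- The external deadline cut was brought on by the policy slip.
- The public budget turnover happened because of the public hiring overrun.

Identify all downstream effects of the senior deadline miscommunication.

the cross-team hiring cut, the cross-team vendor cut, the external deadline cut, the morale turnover, the public requirement cut

Direct effects: the cross-team hiring cut.
2 steps out: the cross-team vendor cut.
3 steps out: the public requirement cut.
4 steps out: the morale turnover.
5 steps out: the external deadline cut.
Not reachable from it: the public scope escalation, the external stakeholder pushback, the last-minute vendor escalation, the public hiring overrun, the external scope cut, the public budget turnover, the policy slip, the cross-team staffing overrun.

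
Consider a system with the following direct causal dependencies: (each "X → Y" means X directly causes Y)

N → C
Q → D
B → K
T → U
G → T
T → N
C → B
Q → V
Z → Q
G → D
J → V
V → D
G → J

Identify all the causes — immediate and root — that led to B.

Immediate cause of B: C.
Further upstream: G, T, N.

C, G, N, T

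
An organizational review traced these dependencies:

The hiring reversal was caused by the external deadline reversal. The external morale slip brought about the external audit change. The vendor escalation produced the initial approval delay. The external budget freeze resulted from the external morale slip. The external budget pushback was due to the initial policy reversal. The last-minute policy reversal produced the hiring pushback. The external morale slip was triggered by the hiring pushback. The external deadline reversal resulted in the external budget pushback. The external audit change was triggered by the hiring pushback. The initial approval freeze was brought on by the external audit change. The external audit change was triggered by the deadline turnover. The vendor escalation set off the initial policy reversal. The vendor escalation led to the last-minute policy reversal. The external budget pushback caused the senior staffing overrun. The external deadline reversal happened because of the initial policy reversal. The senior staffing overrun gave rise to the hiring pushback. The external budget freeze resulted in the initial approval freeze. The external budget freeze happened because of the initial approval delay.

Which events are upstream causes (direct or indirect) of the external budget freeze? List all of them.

Immediate causes of the external budget freeze: the initial approval delay, the external morale slip.
Further upstream: the vendor escalation, the initial policy reversal, the external deadline reversal, the external budget pushback, the senior staffing overrun, the last-minute policy reversal, the hiring pushback.

the external budget pushback, the external deadline reversal, the external morale slip, the hiring pushback, the initial approval delay, the initial policy reversal, the last-minute policy reversal, the senior staffing overrun, the vendor escalation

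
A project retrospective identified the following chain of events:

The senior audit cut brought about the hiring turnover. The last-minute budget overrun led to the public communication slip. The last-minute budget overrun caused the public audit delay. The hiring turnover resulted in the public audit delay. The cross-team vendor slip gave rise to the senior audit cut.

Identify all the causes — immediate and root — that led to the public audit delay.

Immediate causes of the public audit delay: the last-minute budget overrun, the hiring turnover.
Further upstream: the cross-team vendor slip, the senior audit cut.

the cross-team vendor slip, the hiring turnover, the last-minute budget overrun, the senior audit cut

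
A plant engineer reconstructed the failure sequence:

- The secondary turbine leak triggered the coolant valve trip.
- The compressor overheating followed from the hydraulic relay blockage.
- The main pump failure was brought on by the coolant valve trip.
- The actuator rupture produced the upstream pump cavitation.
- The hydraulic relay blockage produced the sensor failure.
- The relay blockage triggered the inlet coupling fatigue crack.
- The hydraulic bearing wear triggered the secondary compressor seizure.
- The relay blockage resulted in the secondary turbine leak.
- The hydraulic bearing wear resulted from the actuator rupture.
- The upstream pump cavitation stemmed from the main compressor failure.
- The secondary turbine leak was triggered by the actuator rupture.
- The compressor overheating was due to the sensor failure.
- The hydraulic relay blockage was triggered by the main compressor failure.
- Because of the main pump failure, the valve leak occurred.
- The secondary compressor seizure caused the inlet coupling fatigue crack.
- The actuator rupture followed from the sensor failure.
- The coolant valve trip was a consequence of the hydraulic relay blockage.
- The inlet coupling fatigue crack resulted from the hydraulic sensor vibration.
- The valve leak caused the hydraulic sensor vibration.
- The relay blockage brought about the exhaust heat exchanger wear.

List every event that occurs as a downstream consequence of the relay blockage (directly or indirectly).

Direct effects: the secondary turbine leak, the inlet coupling fatigue crack, the exhaust heat exchanger wear.
2 steps out: the coolant valve trip.
3 steps out: the main pump failure.
4 steps out: the valve leak.
5 steps out: the hydraulic sensor vibration.
Not reachable from it: the main compressor failure, the hydraulic relay blockage, the sensor failure, the actuator rupture, the hydraulic bearing wear, the upstream pump cavitation, the secondary compressor seizure, the compressor overheating.

the coolant valve trip, the exhaust heat exchanger wear, the hydraulic sensor vibration, the inlet coupling fatigue crack, the main pump failure, the secondary turbine leak, the valve leak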